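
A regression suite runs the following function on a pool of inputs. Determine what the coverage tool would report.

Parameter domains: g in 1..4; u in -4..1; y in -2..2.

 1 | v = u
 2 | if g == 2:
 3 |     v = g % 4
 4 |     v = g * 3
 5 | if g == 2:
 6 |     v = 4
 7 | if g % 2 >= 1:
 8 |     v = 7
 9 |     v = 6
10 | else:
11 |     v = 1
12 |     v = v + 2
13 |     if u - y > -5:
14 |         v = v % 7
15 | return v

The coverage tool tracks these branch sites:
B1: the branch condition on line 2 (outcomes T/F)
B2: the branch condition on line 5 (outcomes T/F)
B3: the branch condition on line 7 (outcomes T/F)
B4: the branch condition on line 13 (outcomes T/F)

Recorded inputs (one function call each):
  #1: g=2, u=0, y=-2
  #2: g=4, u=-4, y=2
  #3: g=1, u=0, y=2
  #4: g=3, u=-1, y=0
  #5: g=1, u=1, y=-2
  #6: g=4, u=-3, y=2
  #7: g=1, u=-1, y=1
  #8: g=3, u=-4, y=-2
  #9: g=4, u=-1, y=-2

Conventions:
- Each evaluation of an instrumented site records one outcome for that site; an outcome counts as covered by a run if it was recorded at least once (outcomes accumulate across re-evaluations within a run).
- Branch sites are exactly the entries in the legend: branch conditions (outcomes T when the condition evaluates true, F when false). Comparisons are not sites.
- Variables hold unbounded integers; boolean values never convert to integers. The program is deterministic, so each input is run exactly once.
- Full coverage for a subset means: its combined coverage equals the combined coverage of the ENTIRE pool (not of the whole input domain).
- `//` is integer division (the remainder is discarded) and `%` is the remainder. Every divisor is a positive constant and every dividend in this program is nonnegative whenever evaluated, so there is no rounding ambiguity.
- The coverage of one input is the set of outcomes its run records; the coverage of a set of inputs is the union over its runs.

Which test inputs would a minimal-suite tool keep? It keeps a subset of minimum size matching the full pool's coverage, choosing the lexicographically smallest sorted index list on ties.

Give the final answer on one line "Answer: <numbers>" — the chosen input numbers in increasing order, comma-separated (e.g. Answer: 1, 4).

input #1 (g=2, u=0, y=-2): covers B1=T, B2=T, B3=F, B4=T
input #2 (g=4, u=-4, y=2): covers B1=F, B2=F, B3=F, B4=F
input #3 (g=1, u=0, y=2): covers B1=F, B2=F, B3=T
input #4 (g=3, u=-1, y=0): covers B1=F, B2=F, B3=T
input #5 (g=1, u=1, y=-2): covers B1=F, B2=F, B3=T
input #6 (g=4, u=-3, y=2): covers B1=F, B2=F, B3=F, B4=F
input #7 (g=1, u=-1, y=1): covers B1=F, B2=F, B3=T
input #8 (g=3, u=-4, y=-2): covers B1=F, B2=F, B3=T
input #9 (g=4, u=-1, y=-2): covers B1=F, B2=F, B3=F, B4=T
pool-wide coverage (8 outcomes): B1=T, B1=F, B2=T, B2=F, B3=T, B3=F, B4=T, B4=F
checked all size-1 subsets: none covers 8 outcomes (max 4/8)
checked all size-2 subsets: none covers 8 outcomes (max 7/8)
size 3: inputs {1, 2, 3} cover all 8 outcomes, and no lexicographically smaller subset of this size does

Answer: 1, 2, 3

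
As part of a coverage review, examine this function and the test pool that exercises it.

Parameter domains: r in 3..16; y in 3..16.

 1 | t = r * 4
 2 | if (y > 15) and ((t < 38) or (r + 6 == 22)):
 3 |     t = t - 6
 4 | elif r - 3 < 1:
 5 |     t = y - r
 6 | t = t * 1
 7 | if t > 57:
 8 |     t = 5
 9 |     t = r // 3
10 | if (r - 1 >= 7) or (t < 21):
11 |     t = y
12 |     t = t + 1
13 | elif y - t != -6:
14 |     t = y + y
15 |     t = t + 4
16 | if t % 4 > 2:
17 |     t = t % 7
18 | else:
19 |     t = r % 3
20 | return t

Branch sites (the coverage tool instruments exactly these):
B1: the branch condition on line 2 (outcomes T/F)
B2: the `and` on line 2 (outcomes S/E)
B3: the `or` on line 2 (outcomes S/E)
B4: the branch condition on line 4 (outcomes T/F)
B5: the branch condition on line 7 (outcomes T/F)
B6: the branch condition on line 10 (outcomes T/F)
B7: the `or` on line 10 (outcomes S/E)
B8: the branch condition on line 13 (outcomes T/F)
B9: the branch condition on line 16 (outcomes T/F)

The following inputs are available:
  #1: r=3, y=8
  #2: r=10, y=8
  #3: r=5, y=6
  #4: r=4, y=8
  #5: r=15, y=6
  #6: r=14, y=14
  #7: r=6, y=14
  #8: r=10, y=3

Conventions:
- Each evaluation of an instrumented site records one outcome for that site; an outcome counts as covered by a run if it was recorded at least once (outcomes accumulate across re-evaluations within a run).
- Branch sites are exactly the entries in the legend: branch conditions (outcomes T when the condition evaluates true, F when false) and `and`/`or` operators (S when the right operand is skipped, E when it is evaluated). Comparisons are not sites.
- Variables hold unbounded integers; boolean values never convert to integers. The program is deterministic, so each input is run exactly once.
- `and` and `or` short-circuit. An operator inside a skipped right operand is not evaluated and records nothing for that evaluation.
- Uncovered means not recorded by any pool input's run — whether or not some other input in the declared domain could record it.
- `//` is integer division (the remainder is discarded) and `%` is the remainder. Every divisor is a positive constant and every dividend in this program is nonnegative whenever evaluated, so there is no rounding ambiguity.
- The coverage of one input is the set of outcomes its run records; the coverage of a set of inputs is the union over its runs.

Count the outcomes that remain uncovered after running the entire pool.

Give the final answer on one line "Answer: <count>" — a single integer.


run #1 (r=3, y=8) runs B2->S, B1->F, B4->T, B5->F, B7->E, B6->T, B9->F; records B1=F, B2=S, B4=T, B5=F, B6=T, B7=E, B9=F
run #2 (r=10, y=8) runs B2->S, B1->F, B4->F, B5->F, B7->S, B6->T, B9->F; records B1=F, B2=S, B4=F, B5=F, B6=T, B7=S, B9=F
run #3 (r=5, y=6) runs B2->S, B1->F, B4->F, B5->F, B7->E, B6->T, B9->T; records B1=F, B2=S, B4=F, B5=F, B6=T, B7=E, B9=T
run #4 (r=4, y=8) runs B2->S, B1->F, B4->F, B5->F, B7->E, B6->T, B9->F; records B1=F, B2=S, B4=F, B5=F, B6=T, B7=E, B9=F
run #5 (r=15, y=6) runs B2->S, B1->F, B4->F, B5->T, B7->S, B6->T, B9->T; records B1=F, B2=S, B4=F, B5=T, B6=T, B7=S, B9=T
run #6 (r=14, y=14) runs B2->S, B1->F, B4->F, B5->F, B7->S, B6->T, B9->T; records B1=F, B2=S, B4=F, B5=F, B6=T, B7=S, B9=T
run #7 (r=6, y=14) runs B2->S, B1->F, B4->F, B5->F, B7->E, B6->F, B8->T, B9->F; records B1=F, B2=S, B4=F, B5=F, B6=F, B7=E, B8=T, B9=F
run #8 (r=10, y=3) runs B2->S, B1->F, B4->F, B5->F, B7->S, B6->T, B9->F; records B1=F, B2=S, B4=F, B5=F, B6=T, B7=S, B9=F
union over the pool: B1=F, B2=S, B4=T, B4=F, B5=T, B5=F, B6=T, B6=F, B7=S, B7=E, B8=T, B9=T, B9=F
uncovered (5 of 18): B1=T, B2=E, B3=S, B3=E, B8=F
Answer: 5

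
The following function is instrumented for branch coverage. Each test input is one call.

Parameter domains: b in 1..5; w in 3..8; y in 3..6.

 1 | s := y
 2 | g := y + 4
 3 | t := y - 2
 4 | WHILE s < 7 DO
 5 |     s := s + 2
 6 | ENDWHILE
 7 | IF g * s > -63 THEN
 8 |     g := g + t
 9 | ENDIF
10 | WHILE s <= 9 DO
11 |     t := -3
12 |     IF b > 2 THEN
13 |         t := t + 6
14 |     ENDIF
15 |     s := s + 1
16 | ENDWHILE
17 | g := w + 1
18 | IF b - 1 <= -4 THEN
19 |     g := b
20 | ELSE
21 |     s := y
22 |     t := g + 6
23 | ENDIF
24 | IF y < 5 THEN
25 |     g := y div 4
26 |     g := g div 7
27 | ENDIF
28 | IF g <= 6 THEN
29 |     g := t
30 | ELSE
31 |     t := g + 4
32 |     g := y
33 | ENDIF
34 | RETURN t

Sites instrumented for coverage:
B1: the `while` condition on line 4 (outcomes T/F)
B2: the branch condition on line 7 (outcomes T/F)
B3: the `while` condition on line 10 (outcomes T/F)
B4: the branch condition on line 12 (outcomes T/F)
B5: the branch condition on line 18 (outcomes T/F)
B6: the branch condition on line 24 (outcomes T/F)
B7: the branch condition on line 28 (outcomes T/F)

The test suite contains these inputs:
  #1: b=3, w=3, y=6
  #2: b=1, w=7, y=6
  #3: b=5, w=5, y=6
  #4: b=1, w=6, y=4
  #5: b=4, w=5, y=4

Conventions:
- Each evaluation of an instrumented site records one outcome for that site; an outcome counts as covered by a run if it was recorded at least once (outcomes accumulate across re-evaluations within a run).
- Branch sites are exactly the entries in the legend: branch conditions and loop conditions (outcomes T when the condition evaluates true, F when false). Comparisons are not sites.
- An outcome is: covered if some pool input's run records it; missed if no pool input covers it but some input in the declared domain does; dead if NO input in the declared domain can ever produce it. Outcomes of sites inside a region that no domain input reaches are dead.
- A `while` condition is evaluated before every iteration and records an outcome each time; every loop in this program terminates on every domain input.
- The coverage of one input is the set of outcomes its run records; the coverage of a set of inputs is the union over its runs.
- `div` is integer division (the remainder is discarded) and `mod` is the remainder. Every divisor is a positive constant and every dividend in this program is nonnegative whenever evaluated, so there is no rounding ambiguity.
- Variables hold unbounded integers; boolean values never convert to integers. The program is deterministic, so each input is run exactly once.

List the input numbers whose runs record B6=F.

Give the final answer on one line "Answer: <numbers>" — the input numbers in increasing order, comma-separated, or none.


input #1 (b=3, w=3, y=6): hits B6=F
input #2 (b=1, w=7, y=6): hits B6=F
input #3 (b=5, w=5, y=6): hits B6=F
input #4 (b=1, w=6, y=4): never hits B6=F
input #5 (b=4, w=5, y=4): never hits B6=F
Answer: 1, 2, 3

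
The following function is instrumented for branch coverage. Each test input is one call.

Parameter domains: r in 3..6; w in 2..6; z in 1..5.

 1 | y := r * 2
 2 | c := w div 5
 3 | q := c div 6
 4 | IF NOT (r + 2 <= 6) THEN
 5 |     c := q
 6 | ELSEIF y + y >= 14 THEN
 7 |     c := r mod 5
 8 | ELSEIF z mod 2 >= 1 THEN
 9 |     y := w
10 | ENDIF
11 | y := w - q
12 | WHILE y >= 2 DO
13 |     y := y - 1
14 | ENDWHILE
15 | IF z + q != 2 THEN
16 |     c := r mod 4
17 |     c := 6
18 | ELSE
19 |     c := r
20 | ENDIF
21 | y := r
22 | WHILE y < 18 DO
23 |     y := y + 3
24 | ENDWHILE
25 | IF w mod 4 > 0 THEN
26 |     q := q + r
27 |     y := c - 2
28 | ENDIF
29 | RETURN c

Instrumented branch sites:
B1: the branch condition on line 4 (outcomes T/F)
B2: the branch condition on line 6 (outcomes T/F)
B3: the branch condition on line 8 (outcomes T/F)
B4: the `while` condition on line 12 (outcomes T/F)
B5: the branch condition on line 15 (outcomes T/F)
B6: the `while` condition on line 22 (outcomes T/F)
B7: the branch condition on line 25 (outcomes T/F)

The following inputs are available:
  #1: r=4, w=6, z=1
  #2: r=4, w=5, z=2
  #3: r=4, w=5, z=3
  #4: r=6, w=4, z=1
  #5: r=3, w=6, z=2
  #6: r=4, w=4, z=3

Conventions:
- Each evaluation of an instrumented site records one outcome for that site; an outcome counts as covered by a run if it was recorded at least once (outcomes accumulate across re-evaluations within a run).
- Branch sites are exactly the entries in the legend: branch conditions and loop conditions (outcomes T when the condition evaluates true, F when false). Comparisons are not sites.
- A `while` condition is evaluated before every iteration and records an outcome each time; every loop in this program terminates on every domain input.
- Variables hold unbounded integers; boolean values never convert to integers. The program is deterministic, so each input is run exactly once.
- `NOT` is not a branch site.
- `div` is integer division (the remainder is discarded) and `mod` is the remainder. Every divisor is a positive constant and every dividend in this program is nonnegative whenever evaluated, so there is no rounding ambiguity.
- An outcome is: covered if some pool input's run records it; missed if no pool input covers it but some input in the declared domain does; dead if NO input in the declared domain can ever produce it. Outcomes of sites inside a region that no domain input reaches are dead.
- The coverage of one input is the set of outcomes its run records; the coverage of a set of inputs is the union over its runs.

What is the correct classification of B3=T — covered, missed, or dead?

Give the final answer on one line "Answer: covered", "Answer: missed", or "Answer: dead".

no pool input records B3=T
but domain input (r=3, w=2, z=1) does record it -> reachable, so missed

Answer: missed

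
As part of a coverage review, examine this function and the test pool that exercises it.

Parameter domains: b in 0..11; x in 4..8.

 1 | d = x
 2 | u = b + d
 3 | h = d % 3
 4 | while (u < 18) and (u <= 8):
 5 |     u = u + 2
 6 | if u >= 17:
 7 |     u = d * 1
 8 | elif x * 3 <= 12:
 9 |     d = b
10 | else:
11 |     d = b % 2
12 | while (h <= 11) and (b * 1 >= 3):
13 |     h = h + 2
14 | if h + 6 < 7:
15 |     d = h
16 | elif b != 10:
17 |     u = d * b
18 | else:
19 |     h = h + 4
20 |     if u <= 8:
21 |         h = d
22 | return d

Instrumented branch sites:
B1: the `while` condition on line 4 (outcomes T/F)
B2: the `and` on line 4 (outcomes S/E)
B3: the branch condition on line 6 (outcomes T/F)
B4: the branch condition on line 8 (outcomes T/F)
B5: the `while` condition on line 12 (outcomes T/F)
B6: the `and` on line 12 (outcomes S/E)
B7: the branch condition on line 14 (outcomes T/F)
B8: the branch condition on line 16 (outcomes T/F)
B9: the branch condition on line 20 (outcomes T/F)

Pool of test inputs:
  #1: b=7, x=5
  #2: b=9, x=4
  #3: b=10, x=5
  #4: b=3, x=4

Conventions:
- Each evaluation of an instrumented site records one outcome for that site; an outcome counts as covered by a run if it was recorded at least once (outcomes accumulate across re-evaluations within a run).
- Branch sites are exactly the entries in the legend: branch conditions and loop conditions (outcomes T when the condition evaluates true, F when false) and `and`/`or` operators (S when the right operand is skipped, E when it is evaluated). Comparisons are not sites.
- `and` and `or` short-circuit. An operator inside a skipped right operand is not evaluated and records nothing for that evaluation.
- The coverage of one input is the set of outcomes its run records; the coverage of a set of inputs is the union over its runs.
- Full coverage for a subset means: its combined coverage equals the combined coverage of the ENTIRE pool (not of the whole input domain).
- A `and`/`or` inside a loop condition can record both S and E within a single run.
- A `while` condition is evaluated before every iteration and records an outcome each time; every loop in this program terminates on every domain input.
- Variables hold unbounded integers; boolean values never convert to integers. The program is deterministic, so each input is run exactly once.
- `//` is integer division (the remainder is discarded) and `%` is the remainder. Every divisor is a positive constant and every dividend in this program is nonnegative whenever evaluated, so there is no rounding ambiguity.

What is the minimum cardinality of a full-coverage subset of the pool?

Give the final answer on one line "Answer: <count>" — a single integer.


input #1, b=7, x=5: events B2->E, B1->F, B3->F, B4->F, B6->E, B5->T, B6->E, B5->T, B6->E, B5->T, B6->E, B5->T, B6->E, B5->T, ...; outcomes B1=F, B2=E, B3=F, B4=F, B5=T, B5=F, B6=S, B6=E, B7=F, B8=T
input #2, b=9, x=4: events B2->E, B1->F, B3->F, B4->T, B6->E, B5->T, B6->E, B5->T, B6->E, B5->T, B6->E, B5->T, B6->E, B5->T, ...; outcomes B1=F, B2=E, B3=F, B4=T, B5=T, B5=F, B6=S, B6=E, B7=F, B8=T
input #3, b=10, x=5: events B2->E, B1->F, B3->F, B4->F, B6->E, B5->T, B6->E, B5->T, B6->E, B5->T, B6->E, B5->T, B6->E, B5->T, ...; outcomes B1=F, B2=E, B3=F, B4=F, B5=T, B5=F, B6=S, B6=E, B7=F, B8=F, B9=F
input #4, b=3, x=4: events B2->E, B1->T, B2->E, B1->F, B3->F, B4->T, B6->E, B5->T, B6->E, B5->T, B6->E, B5->T, B6->E, B5->T, ...; outcomes B1=T, B1=F, B2=E, B3=F, B4=T, B5=T, B5=F, B6=S, B6=E, B7=F, B8=T
pool-wide coverage (14 outcomes): B1=T, B1=F, B2=E, B3=F, B4=T, B4=F, B5=T, B5=F, B6=S, B6=E, B7=F, B8=T, B8=F, B9=F
every size-1 subset falls short of the 14 outcomes (best: 11/14)
at size 2, {3, 4} reaches all 14 outcomes; every lexicographically earlier size-2 subset fails
Answer: 2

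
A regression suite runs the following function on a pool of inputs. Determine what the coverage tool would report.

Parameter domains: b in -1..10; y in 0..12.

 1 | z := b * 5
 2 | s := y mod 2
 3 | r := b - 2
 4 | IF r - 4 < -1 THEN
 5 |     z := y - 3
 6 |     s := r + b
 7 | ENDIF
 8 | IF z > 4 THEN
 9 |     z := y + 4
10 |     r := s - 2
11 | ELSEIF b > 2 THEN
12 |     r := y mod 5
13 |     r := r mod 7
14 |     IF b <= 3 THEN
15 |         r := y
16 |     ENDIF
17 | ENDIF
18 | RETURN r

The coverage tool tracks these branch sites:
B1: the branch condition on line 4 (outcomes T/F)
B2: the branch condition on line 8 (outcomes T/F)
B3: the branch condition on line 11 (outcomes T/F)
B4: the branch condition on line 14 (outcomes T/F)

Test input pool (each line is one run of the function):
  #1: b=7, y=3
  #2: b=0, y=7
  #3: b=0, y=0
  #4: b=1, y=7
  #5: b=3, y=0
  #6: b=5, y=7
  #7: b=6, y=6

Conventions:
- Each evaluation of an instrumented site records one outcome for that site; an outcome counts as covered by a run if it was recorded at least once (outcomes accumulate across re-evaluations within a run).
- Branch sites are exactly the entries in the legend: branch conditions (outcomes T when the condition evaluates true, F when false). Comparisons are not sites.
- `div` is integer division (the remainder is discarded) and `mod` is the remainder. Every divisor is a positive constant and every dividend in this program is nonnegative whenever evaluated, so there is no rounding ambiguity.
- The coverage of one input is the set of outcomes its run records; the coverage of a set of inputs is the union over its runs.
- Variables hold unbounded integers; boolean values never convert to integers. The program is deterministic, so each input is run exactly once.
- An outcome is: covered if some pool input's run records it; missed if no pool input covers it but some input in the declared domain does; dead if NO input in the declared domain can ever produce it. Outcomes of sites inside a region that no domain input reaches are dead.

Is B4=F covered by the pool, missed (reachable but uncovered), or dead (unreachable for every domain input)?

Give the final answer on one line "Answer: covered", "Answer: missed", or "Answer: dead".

no pool input records B4=F
but domain input (b=4, y=0) does record it -> reachable, so missed

Answer: missed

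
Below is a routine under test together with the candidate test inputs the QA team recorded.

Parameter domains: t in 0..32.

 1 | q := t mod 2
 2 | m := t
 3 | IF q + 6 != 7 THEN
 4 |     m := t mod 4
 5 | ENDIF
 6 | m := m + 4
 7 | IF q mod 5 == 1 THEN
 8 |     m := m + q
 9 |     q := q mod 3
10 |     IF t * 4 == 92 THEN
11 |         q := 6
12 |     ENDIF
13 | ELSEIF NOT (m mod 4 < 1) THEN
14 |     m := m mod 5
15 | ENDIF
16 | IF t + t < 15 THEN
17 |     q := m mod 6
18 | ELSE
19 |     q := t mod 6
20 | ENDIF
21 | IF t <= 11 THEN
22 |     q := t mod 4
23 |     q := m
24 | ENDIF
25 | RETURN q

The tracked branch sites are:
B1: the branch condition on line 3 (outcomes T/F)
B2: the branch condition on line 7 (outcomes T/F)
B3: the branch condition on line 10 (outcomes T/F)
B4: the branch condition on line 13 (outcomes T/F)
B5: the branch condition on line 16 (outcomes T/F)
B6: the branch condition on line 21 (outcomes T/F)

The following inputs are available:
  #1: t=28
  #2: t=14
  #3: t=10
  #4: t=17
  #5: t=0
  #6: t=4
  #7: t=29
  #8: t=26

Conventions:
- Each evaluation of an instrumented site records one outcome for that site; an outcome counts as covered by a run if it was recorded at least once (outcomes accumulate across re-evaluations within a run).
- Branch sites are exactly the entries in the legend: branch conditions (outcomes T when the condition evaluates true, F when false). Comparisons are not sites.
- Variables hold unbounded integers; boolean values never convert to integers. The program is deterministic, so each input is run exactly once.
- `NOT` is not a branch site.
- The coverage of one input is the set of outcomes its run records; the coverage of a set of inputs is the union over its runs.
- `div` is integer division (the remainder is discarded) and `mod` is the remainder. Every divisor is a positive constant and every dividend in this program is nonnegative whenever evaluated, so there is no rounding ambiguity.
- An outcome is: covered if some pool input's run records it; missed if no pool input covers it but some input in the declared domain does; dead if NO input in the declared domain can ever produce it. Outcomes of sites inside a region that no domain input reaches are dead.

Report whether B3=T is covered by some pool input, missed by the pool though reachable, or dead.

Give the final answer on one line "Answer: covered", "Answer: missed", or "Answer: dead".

no pool input records B3=T
but domain input (t=23) does record it -> reachable, so missed

Answer: missed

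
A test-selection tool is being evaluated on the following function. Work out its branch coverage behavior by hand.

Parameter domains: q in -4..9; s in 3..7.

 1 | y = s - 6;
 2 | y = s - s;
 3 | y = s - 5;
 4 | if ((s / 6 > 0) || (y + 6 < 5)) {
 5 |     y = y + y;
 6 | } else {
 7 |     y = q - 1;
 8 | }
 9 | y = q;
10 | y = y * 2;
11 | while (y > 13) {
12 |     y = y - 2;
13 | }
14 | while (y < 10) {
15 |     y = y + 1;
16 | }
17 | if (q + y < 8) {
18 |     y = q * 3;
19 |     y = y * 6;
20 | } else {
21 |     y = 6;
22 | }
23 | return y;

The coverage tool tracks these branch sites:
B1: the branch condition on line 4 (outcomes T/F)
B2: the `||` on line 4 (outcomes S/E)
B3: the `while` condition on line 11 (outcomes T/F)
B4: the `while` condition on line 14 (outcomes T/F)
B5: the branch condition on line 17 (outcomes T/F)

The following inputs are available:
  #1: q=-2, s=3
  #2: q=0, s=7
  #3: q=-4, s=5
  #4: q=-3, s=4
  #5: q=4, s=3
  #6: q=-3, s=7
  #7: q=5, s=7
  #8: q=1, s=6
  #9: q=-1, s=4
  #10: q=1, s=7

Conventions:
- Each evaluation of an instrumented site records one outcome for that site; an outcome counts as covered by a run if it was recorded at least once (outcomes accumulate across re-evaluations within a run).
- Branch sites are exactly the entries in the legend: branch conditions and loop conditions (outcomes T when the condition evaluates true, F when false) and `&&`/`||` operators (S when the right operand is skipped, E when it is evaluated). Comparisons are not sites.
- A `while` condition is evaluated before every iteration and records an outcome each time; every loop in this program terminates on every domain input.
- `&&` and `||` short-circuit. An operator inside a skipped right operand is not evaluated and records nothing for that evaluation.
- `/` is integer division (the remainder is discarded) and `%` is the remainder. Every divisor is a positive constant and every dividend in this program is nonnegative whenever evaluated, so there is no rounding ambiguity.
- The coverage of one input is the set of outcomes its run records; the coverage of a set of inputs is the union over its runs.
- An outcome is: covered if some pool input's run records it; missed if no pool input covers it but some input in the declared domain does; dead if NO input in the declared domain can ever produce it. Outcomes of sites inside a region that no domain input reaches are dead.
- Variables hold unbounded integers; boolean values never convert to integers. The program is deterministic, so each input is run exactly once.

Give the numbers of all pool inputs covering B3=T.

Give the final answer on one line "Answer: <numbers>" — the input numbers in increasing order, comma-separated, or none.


input #1 (q=-2, s=3): does not produce B3=T
input #2 (q=0, s=7): does not produce B3=T
input #3 (q=-4, s=5): does not produce B3=T
input #4 (q=-3, s=4): does not produce B3=T
input #5 (q=4, s=3): does not produce B3=T
input #6 (q=-3, s=7): does not produce B3=T
input #7 (q=5, s=7): does not produce B3=T
input #8 (q=1, s=6): does not produce B3=T
input #9 (q=-1, s=4): does not produce B3=T
input #10 (q=1, s=7): does not produce B3=T
Answer: none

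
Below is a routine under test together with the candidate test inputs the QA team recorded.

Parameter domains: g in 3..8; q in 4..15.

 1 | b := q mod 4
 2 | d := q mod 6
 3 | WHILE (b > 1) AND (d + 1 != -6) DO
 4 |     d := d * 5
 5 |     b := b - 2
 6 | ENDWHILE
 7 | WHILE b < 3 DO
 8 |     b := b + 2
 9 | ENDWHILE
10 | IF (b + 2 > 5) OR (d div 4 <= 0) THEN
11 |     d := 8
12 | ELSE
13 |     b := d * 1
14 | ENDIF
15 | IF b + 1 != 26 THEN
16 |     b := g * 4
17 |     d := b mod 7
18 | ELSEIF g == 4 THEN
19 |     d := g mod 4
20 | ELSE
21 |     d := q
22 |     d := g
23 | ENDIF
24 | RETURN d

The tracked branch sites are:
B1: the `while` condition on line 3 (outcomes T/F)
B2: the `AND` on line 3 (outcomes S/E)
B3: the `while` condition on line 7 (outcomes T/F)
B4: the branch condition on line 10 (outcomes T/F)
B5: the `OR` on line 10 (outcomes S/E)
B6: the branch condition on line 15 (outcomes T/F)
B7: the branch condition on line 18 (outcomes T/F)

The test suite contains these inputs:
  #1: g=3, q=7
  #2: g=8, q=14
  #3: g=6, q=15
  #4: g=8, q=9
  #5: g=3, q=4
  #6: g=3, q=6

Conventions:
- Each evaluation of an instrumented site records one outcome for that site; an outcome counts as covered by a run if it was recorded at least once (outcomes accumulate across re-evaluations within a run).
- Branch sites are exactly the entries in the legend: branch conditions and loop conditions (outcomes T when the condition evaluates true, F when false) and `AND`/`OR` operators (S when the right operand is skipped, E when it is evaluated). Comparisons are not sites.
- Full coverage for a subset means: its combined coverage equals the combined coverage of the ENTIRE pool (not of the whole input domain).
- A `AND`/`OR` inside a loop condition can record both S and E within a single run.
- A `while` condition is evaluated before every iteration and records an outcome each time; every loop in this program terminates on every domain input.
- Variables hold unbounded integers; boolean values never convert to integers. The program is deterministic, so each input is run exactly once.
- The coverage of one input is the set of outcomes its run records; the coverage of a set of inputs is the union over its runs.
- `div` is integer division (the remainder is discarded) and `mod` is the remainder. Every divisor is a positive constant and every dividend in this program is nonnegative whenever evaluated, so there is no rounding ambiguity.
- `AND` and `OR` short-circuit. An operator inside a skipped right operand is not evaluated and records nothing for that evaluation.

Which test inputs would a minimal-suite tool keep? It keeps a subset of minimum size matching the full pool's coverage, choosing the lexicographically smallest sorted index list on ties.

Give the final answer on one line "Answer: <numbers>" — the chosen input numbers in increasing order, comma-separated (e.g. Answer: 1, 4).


input #1, g=3, q=7: outcomes B1=T, B1=F, B2=S, B2=E, B3=T, B3=F, B4=F, B5=E, B6=T
input #2, g=8, q=14: outcomes B1=T, B1=F, B2=S, B2=E, B3=T, B3=F, B4=T, B5=S, B6=T
input #3, g=6, q=15: outcomes B1=T, B1=F, B2=S, B2=E, B3=T, B3=F, B4=F, B5=E, B6=T
input #4, g=8, q=9: outcomes B1=F, B2=S, B3=T, B3=F, B4=T, B5=E, B6=T
input #5, g=3, q=4: outcomes B1=F, B2=S, B3=T, B3=F, B4=T, B5=S, B6=T
input #6, g=3, q=6: outcomes B1=T, B1=F, B2=S, B2=E, B3=T, B3=F, B4=T, B5=S, B6=T
together the pool reaches 11 outcomes: B1=T, B1=F, B2=S, B2=E, B3=T, B3=F, B4=T, B4=F, B5=S, B5=E, B6=T
every size-1 subset falls short of the 11 outcomes (best: 9/11)
inputs {1, 2} (size 2) cover everything; no size-2 subset with a lexicographically smaller index list covers all 11
Answer: 1, 2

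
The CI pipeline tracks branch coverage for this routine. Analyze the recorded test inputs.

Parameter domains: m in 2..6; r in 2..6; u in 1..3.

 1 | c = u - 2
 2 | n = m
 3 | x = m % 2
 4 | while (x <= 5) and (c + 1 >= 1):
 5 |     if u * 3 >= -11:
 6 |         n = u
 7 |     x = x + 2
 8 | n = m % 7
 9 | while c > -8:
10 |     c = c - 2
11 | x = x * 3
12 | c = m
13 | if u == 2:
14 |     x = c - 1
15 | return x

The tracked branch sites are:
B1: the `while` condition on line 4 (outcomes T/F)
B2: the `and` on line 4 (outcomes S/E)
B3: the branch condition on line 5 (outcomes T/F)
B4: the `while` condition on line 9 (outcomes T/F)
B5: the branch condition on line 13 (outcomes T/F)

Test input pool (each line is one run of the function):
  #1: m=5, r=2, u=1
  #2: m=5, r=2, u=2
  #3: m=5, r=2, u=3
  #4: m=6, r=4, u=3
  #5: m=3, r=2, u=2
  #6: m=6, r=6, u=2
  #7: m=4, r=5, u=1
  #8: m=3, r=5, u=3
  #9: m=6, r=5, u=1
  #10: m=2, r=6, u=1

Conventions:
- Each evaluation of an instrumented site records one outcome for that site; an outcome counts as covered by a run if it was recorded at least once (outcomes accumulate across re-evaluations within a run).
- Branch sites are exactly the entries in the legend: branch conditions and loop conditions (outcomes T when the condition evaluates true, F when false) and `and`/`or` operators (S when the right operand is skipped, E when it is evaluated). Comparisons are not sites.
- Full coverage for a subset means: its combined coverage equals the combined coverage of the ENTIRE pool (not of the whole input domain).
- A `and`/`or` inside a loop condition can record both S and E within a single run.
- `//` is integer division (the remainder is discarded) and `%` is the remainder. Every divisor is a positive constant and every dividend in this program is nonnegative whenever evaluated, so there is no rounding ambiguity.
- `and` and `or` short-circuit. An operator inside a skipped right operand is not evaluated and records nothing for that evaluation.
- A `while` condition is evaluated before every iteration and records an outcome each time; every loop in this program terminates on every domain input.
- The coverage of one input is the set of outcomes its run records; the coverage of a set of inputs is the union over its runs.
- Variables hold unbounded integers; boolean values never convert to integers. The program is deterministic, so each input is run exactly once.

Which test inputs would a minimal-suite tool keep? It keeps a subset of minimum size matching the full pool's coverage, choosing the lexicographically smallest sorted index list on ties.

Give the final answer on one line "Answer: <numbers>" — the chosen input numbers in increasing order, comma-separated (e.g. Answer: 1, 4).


test 1 (m=5, r=2, u=1) fires B2->E, B1->F, B4->T, B4->T, B4->T, B4->T, B4->F, B5->F; hits B1=F, B2=E, B4=T, B4=F, B5=F
test 2 (m=5, r=2, u=2) fires B2->E, B1->T, B3->T, B2->E, B1->T, B3->T, B2->E, B1->T, B3->T, B2->S, B1->F, B4->T, B4->T, B4->T, ...; hits B1=T, B1=F, B2=S, B2=E, B3=T, B4=T, B4=F, B5=T
test 3 (m=5, r=2, u=3) fires B2->E, B1->T, B3->T, B2->E, B1->T, B3->T, B2->E, B1->T, B3->T, B2->S, B1->F, B4->T, B4->T, B4->T, ...; hits B1=T, B1=F, B2=S, B2=E, B3=T, B4=T, B4=F, B5=F
test 4 (m=6, r=4, u=3) fires B2->E, B1->T, B3->T, B2->E, B1->T, B3->T, B2->E, B1->T, B3->T, B2->S, B1->F, B4->T, B4->T, B4->T, ...; hits B1=T, B1=F, B2=S, B2=E, B3=T, B4=T, B4=F, B5=F
test 5 (m=3, r=2, u=2) fires B2->E, B1->T, B3->T, B2->E, B1->T, B3->T, B2->E, B1->T, B3->T, B2->S, B1->F, B4->T, B4->T, B4->T, ...; hits B1=T, B1=F, B2=S, B2=E, B3=T, B4=T, B4=F, B5=T
test 6 (m=6, r=6, u=2) fires B2->E, B1->T, B3->T, B2->E, B1->T, B3->T, B2->E, B1->T, B3->T, B2->S, B1->F, B4->T, B4->T, B4->T, ...; hits B1=T, B1=F, B2=S, B2=E, B3=T, B4=T, B4=F, B5=T
test 7 (m=4, r=5, u=1) fires B2->E, B1->F, B4->T, B4->T, B4->T, B4->T, B4->F, B5->F; hits B1=F, B2=E, B4=T, B4=F, B5=F
test 8 (m=3, r=5, u=3) fires B2->E, B1->T, B3->T, B2->E, B1->T, B3->T, B2->E, B1->T, B3->T, B2->S, B1->F, B4->T, B4->T, B4->T, ...; hits B1=T, B1=F, B2=S, B2=E, B3=T, B4=T, B4=F, B5=F
test 9 (m=6, r=5, u=1) fires B2->E, B1->F, B4->T, B4->T, B4->T, B4->T, B4->F, B5->F; hits B1=F, B2=E, B4=T, B4=F, B5=F
test 10 (m=2, r=6, u=1) fires B2->E, B1->F, B4->T, B4->T, B4->T, B4->T, B4->F, B5->F; hits B1=F, B2=E, B4=T, B4=F, B5=F
pool-wide coverage (9 outcomes): B1=T, B1=F, B2=S, B2=E, B3=T, B4=T, B4=F, B5=T, B5=F
checked all size-1 subsets: none covers 9 outcomes (max 8/9)
the canonical winner is {1, 2}: size 2, full 9-outcome coverage, earliest index list among size-2 covers
Answer: 1, 2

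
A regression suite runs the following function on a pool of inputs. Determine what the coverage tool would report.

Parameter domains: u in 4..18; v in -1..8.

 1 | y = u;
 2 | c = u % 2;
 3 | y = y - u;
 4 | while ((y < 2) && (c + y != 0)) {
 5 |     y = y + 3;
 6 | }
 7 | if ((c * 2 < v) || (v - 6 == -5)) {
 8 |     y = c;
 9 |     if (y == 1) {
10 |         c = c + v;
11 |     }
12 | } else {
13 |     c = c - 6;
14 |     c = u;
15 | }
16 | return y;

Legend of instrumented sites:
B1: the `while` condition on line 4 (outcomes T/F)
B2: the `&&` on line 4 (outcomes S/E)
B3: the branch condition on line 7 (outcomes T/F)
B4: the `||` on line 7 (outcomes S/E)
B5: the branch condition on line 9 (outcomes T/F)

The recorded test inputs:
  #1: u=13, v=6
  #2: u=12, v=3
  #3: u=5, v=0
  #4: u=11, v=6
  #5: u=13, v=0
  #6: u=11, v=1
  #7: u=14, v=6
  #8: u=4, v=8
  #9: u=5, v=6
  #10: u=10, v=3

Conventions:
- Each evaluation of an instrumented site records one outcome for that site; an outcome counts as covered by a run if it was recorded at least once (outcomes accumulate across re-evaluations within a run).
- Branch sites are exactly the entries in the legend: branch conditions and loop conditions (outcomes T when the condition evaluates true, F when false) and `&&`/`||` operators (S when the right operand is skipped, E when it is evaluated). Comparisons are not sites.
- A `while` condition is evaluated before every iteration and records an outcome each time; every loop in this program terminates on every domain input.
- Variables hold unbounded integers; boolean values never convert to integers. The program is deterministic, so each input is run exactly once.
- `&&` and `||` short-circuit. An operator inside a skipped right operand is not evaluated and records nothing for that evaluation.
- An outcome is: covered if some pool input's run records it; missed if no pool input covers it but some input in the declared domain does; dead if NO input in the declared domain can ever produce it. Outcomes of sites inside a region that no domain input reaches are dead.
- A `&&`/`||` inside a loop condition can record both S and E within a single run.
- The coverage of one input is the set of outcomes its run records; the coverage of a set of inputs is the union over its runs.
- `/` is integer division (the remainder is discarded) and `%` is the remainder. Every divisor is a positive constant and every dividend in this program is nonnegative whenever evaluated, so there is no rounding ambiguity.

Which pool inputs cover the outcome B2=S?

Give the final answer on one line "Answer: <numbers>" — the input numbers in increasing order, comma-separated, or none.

input #1 (u=13, v=6): covers B2=S
input #2 (u=12, v=3): misses B2=S
input #3 (u=5, v=0): covers B2=S
input #4 (u=11, v=6): covers B2=S
input #5 (u=13, v=0): covers B2=S
input #6 (u=11, v=1): covers B2=S
input #7 (u=14, v=6): misses B2=S
input #8 (u=4, v=8): misses B2=S
input #9 (u=5, v=6): covers B2=S
input #10 (u=10, v=3): misses B2=S

Answer: 1, 3, 4, 5, 6, 9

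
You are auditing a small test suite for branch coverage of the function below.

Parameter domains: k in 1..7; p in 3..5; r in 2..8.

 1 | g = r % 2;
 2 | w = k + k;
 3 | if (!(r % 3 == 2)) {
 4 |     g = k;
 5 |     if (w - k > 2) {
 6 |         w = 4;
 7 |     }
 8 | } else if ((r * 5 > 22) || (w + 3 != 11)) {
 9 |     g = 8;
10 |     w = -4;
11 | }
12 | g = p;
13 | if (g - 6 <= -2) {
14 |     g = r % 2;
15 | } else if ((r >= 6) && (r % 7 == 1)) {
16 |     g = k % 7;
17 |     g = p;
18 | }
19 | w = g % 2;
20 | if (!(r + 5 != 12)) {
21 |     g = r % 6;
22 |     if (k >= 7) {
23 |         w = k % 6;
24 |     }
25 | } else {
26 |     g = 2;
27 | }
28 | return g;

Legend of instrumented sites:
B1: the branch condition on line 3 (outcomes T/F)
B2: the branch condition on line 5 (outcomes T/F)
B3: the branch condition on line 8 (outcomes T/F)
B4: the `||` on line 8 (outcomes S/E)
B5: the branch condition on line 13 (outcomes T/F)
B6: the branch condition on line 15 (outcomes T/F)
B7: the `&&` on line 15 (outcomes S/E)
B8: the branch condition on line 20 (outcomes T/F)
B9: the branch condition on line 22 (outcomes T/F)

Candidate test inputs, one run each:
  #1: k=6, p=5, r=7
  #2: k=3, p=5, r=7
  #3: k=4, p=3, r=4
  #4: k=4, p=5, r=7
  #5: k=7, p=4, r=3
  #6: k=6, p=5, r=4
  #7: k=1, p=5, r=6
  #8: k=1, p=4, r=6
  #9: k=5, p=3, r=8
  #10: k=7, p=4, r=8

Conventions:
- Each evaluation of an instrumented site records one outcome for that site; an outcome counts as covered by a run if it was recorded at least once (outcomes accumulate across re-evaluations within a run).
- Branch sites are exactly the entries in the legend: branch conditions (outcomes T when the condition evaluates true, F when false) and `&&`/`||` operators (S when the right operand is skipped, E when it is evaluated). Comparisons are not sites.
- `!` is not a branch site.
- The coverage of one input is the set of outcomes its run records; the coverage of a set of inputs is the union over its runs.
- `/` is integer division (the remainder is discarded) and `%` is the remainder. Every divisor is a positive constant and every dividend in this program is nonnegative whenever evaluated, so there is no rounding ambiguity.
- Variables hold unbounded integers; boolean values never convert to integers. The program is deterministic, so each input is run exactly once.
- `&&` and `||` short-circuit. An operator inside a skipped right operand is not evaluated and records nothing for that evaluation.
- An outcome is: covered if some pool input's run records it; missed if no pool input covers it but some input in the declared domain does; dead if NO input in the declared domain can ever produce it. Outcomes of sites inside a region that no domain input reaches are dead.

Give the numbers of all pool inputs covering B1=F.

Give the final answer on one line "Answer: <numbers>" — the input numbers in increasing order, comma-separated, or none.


input #1 (k=6, p=5, r=7): does not produce B1=F
input #2 (k=3, p=5, r=7): does not produce B1=F
input #3 (k=4, p=3, r=4): does not produce B1=F
input #4 (k=4, p=5, r=7): does not produce B1=F
input #5 (k=7, p=4, r=3): does not produce B1=F
input #6 (k=6, p=5, r=4): does not produce B1=F
input #7 (k=1, p=5, r=6): does not produce B1=F
input #8 (k=1, p=4, r=6): does not produce B1=F
input #9 (k=5, p=3, r=8): produces B1=F
input #10 (k=7, p=4, r=8): produces B1=F
Answer: 9, 10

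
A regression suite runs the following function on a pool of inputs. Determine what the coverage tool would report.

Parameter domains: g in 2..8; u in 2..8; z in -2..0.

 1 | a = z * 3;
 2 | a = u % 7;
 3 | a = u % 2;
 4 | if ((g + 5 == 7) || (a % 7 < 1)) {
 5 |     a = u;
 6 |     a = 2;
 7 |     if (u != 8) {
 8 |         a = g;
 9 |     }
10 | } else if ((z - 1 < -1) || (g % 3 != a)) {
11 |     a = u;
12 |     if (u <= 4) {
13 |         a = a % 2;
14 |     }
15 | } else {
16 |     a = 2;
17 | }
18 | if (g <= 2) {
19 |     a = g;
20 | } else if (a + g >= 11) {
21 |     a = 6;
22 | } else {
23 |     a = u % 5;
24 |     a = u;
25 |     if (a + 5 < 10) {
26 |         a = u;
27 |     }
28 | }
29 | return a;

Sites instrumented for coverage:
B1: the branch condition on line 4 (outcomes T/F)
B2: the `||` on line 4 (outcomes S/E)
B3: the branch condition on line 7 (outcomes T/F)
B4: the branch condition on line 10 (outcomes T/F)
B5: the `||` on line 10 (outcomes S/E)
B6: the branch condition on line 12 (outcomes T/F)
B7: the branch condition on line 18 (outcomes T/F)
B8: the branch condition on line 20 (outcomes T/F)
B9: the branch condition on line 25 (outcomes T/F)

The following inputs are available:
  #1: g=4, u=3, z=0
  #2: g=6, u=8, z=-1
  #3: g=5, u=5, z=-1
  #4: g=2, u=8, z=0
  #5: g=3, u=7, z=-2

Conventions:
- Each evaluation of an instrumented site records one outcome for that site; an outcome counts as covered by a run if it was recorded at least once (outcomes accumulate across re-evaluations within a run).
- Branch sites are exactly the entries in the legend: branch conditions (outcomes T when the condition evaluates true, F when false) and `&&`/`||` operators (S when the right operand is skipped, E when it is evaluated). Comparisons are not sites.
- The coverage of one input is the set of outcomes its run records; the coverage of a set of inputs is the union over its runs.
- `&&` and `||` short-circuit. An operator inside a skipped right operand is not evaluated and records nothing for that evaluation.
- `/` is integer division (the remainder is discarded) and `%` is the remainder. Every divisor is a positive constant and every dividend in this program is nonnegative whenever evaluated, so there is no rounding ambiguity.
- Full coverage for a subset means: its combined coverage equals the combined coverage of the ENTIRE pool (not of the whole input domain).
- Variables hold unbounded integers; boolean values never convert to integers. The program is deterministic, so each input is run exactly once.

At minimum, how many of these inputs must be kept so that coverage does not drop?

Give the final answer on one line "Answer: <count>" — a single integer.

run #1 (g=4, u=3, z=0) runs B2->E, B1->F, B5->E, B4->F, B7->F, B8->F, B9->T; records B1=F, B2=E, B4=F, B5=E, B7=F, B8=F, B9=T
run #2 (g=6, u=8, z=-1) runs B2->E, B1->T, B3->F, B7->F, B8->F, B9->F; records B1=T, B2=E, B3=F, B7=F, B8=F, B9=F
run #3 (g=5, u=5, z=-1) runs B2->E, B1->F, B5->S, B4->T, B6->F, B7->F, B8->F, B9->F; records B1=F, B2=E, B4=T, B5=S, B6=F, B7=F, B8=F, B9=F
run #4 (g=2, u=8, z=0) runs B2->S, B1->T, B3->F, B7->T; records B1=T, B2=S, B3=F, B7=T
run #5 (g=3, u=7, z=-2) runs B2->E, B1->F, B5->S, B4->T, B6->F, B7->F, B8->F, B9->F; records B1=F, B2=E, B4=T, B5=S, B6=F, B7=F, B8=F, B9=F
pool-wide coverage (15 outcomes): B1=T, B1=F, B2=S, B2=E, B3=F, B4=T, B4=F, B5=S, B5=E, B6=F, B7=T, B7=F, B8=F, B9=T, B9=F
size 1 is not enough: best union over all size-1 subsets is 8/15
size 2 is not enough: best union over all size-2 subsets is 12/15
the canonical winner is {1, 3, 4}: size 3, full 15-outcome coverage, earliest index list among size-3 covers

Answer: 3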